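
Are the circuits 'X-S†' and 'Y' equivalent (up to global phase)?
No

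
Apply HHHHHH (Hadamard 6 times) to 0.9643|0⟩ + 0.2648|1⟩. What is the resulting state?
0.9643|0⟩ + 0.2648|1⟩

H² = I, so an even number of Hadamards cancels: H^6 = I and the state is unchanged.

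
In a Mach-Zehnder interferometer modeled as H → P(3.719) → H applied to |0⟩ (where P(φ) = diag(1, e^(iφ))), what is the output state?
(0.08106 - 0.2729i)|0⟩ + (0.9189 + 0.2729i)|1⟩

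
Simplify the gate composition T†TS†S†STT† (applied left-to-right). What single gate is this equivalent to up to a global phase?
S†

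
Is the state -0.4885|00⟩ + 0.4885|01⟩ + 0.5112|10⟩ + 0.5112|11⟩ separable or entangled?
Entangled

Writing the state as a|00⟩ + b|01⟩ + c|10⟩ + d|11⟩, it is a product state iff ad − bc = 0.
Here (a, b, c, d) = (-0.4885, 0.4885, 0.5112, 0.5112): ad − bc = (-0.4885)(0.5112) − (0.4885)(0.5112) = -0.4994 ≠ 0, so the state is entangled.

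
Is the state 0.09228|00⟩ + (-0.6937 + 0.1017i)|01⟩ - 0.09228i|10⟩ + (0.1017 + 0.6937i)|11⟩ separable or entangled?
Separable

Writing the state as a|00⟩ + b|01⟩ + c|10⟩ + d|11⟩, it is a product state iff ad − bc = 0.
Here (a, b, c, d) = (0.09228, (-0.6937 + 0.1017i), -0.09228i, (0.1017 + 0.6937i)): ad − bc = (0.09228)(0.1017 + 0.6937i) − (-0.6937 + 0.1017i)(-0.09228i) = 0, so the state is separable.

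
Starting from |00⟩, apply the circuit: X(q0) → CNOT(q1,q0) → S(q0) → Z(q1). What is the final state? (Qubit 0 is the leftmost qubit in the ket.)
i|10⟩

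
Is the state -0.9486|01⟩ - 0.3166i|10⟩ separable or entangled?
Entangled

Writing the state as a|00⟩ + b|01⟩ + c|10⟩ + d|11⟩, it is a product state iff ad − bc = 0.
Here (a, b, c, d) = (0, -0.9486, -0.3166i, 0): ad − bc = (0)(0) − (-0.9486)(-0.3166i) = -0.3003i ≠ 0, so the state is entangled.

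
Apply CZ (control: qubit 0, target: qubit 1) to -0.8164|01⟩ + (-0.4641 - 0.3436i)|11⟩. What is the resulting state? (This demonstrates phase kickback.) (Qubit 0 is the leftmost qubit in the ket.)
-0.8164|01⟩ + (0.4641 + 0.3436i)|11⟩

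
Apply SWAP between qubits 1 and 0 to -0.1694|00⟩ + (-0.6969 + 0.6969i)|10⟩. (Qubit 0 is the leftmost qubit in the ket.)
-0.1694|00⟩ + (-0.6969 + 0.6969i)|01⟩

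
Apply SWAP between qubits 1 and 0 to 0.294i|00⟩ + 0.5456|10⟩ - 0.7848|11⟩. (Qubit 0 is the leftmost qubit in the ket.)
0.294i|00⟩ + 0.5456|01⟩ - 0.7848|11⟩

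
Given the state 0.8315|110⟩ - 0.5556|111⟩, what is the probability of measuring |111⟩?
0.3087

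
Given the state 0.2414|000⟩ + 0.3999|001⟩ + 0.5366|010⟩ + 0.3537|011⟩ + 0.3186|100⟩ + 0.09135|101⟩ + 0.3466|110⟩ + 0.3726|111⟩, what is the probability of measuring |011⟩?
0.1251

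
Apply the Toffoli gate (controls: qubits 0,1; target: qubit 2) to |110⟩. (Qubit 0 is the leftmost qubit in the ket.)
|111⟩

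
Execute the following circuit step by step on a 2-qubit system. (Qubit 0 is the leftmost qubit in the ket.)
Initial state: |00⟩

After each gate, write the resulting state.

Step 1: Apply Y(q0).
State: i|10⟩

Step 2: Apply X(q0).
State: i|00⟩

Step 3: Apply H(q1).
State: (1/√2)i|00⟩ + (1/√2)i|01⟩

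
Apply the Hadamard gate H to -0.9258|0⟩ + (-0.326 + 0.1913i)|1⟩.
(-0.8852 + 0.1353i)|0⟩ + (-0.4241 - 0.1353i)|1⟩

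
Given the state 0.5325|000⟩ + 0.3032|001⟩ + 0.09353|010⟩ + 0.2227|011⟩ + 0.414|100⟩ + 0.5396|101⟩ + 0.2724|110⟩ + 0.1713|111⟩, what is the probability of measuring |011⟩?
0.0496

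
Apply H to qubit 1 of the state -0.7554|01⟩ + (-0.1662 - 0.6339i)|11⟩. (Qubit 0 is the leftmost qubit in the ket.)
-0.5341|00⟩ + 0.5341|01⟩ + (-0.1175 - 0.4482i)|10⟩ + (0.1175 + 0.4482i)|11⟩

H on qubit 1 mixes each pair of kets that differ only in qubit 1: amplitudes (a, b) of (|…0…⟩, |…1…⟩) become ((a + b)/√2, (a − b)/√2). Kets absent from the input have amplitude 0.
(|00⟩, |01⟩): (a, b) = (0, -0.7554) → (-0.5341, 0.5341)
(|10⟩, |11⟩): (a, b) = (0, (-0.1662 - 0.6339i)) → ((-0.1175 - 0.4482i), (0.1175 + 0.4482i))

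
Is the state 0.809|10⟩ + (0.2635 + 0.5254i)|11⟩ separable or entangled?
Separable

Writing the state as a|00⟩ + b|01⟩ + c|10⟩ + d|11⟩, it is a product state iff ad − bc = 0.
Here (a, b, c, d) = (0, 0, 0.809, (0.2635 + 0.5254i)): ad − bc = (0)(0.2635 + 0.5254i) − (0)(0.809) = 0, so the state is separable.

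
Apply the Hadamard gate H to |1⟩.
1/√2|0⟩ - 1/√2|1⟩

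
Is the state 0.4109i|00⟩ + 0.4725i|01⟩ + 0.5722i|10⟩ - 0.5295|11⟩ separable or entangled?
Entangled

Writing the state as a|00⟩ + b|01⟩ + c|10⟩ + d|11⟩, it is a product state iff ad − bc = 0.
Here (a, b, c, d) = (0.4109i, 0.4725i, 0.5722i, -0.5295): ad − bc = (0.4109i)(-0.5295) − (0.4725i)(0.5722i) = (0.2704 - 0.2176i) ≠ 0, so the state is entangled.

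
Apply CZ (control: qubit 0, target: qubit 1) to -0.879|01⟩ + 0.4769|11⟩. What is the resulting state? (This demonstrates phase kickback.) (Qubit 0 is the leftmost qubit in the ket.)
-0.879|01⟩ - 0.4769|11⟩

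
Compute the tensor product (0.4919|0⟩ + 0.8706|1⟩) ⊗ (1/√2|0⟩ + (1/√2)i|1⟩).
0.3478|00⟩ + 0.3478i|01⟩ + 0.6156|10⟩ + 0.6156i|11⟩

amp(|b₁b₂…⟩) = product of the factor amplitudes for bits b₁, b₂, …; only kets whose every factor amplitude is nonzero survive.
|00⟩: (0.4919)(1/√2) = 0.3478
|01⟩: (0.4919)((1/√2)i) = 0.3478i
|10⟩: (0.8706)(1/√2) = 0.6156
|11⟩: (0.8706)((1/√2)i) = 0.6156i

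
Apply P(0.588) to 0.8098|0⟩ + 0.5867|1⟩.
0.8098|0⟩ + (0.4882 + 0.3254i)|1⟩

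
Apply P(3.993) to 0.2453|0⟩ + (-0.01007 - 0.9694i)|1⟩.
0.2453|0⟩ + (-0.7226 + 0.6463i)|1⟩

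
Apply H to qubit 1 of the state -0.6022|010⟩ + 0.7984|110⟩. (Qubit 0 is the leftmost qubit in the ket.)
-0.4258|000⟩ + 0.4258|010⟩ + 0.5646|100⟩ - 0.5646|110⟩

H on qubit 1 mixes each pair of kets that differ only in qubit 1: amplitudes (a, b) of (|…0…⟩, |…1…⟩) become ((a + b)/√2, (a − b)/√2). Kets absent from the input have amplitude 0.
(|000⟩, |010⟩): (a, b) = (0, -0.6022) → (-0.4258, 0.4258)
(|100⟩, |110⟩): (a, b) = (0, 0.7984) → (0.5646, -0.5646)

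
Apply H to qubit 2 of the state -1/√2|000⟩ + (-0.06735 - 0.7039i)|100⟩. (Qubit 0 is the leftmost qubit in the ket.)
-1/2|000⟩ - 1/2|001⟩ + (-0.04762 - 0.4977i)|100⟩ + (-0.04762 - 0.4977i)|101⟩

H on qubit 2 mixes each pair of kets that differ only in qubit 2: amplitudes (a, b) of (|…0…⟩, |…1…⟩) become ((a + b)/√2, (a − b)/√2). Kets absent from the input have amplitude 0.
(|000⟩, |001⟩): (a, b) = (-1/√2, 0) → (-1/2, -1/2)
(|100⟩, |101⟩): (a, b) = ((-0.06735 - 0.7039i), 0) → ((-0.04762 - 0.4977i), (-0.04762 - 0.4977i))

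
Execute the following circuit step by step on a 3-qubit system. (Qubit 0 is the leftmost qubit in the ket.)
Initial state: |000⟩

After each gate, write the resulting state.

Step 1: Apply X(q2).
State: |001⟩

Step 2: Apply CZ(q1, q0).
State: |001⟩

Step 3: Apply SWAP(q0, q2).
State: |100⟩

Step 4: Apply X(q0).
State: |000⟩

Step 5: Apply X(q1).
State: |010⟩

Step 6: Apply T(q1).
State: (1/√2 + (1/√2)i)|010⟩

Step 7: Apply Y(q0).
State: (-1/√2 + (1/√2)i)|110⟩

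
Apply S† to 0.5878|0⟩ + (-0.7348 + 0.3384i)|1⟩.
0.5878|0⟩ + (0.3384 + 0.7348i)|1⟩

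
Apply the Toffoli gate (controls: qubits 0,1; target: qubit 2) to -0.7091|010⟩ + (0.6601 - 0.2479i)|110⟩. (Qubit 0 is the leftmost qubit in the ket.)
-0.7091|010⟩ + (0.6601 - 0.2479i)|111⟩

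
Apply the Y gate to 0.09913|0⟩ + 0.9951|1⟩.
-0.9951i|0⟩ + 0.09913i|1⟩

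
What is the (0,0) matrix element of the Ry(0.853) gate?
0.9104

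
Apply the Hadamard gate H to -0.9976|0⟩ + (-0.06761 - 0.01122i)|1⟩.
(-0.7532 - 0.007934i)|0⟩ + (-0.6576 + 0.007934i)|1⟩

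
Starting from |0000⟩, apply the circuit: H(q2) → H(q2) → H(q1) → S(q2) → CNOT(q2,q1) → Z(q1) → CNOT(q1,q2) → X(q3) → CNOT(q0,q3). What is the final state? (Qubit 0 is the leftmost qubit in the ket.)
1/√2|0001⟩ - 1/√2|0111⟩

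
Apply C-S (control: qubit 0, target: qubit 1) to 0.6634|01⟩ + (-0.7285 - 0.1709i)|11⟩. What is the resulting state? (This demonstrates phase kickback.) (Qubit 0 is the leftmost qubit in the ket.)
0.6634|01⟩ + (0.1709 - 0.7285i)|11⟩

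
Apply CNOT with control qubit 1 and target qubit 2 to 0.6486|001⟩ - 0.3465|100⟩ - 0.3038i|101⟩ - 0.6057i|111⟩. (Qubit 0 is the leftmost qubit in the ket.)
0.6486|001⟩ - 0.3465|100⟩ - 0.3038i|101⟩ - 0.6057i|110⟩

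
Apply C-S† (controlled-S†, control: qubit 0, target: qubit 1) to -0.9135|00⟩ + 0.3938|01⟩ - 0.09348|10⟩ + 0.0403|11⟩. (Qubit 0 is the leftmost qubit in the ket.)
-0.9135|00⟩ + 0.3938|01⟩ - 0.09348|10⟩ - 0.0403i|11⟩

C-S† leaves the control-|0⟩ kets |00⟩, |01⟩ unchanged and applies S† to qubit 1 on the control-|1⟩ pair (|10⟩, |11⟩).
S† = [[1, 0], [0, -i]].
With a = amp(|10⟩) = -0.09348 and b = amp(|11⟩) = 0.0403:
new amp(|10⟩) = (1)·a = -0.09348
new amp(|11⟩) = (-i)·b = -0.0403i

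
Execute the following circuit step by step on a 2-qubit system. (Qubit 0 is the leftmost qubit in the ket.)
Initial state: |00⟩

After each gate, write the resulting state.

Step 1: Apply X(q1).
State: |01⟩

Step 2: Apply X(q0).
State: |11⟩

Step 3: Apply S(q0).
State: i|11⟩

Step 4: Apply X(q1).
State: i|10⟩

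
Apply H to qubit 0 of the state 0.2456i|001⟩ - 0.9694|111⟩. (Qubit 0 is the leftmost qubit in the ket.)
0.1737i|001⟩ - 0.6855|011⟩ + 0.1737i|101⟩ + 0.6855|111⟩

H on qubit 0 mixes each pair of kets that differ only in qubit 0: amplitudes (a, b) of (|…0…⟩, |…1…⟩) become ((a + b)/√2, (a − b)/√2). Kets absent from the input have amplitude 0.
(|001⟩, |101⟩): (a, b) = (0.2456i, 0) → (0.1737i, 0.1737i)
(|011⟩, |111⟩): (a, b) = (0, -0.9694) → (-0.6855, 0.6855)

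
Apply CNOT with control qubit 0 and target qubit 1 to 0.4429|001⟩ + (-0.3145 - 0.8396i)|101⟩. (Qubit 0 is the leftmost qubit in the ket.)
0.4429|001⟩ + (-0.3145 - 0.8396i)|111⟩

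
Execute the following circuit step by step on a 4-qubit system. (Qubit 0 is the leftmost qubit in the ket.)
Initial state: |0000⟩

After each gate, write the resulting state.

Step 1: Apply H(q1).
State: 1/√2|0000⟩ + 1/√2|0100⟩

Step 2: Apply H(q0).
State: 1/2|0000⟩ + 1/2|0100⟩ + 1/2|1000⟩ + 1/2|1100⟩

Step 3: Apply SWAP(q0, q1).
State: 1/2|0000⟩ + 1/2|0100⟩ + 1/2|1000⟩ + 1/2|1100⟩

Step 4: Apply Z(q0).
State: 1/2|0000⟩ + 1/2|0100⟩ - 1/2|1000⟩ - 1/2|1100⟩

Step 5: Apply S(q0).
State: 1/2|0000⟩ + 1/2|0100⟩ - (1/2)i|1000⟩ - (1/2)i|1100⟩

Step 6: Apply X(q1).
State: 1/2|0000⟩ + 1/2|0100⟩ - (1/2)i|1000⟩ - (1/2)i|1100⟩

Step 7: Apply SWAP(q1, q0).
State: 1/2|0000⟩ - (1/2)i|0100⟩ + 1/2|1000⟩ - (1/2)i|1100⟩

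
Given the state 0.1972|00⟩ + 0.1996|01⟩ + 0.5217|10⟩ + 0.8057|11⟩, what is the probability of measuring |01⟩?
0.03984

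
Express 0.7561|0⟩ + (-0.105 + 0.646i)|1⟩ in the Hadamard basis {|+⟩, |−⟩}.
(0.4604 + 0.4568i)|+⟩ + (0.6089 - 0.4568i)|−⟩

With |ψ⟩ = α|0⟩ + β|1⟩, the Hadamard-basis coefficients are ⟨+|ψ⟩ = (α + β)/√2 and ⟨−|ψ⟩ = (α − β)/√2.
Here α = 0.7561, β = (-0.105 + 0.646i): (α + β)/√2 = (0.4604 + 0.4568i), (α − β)/√2 = (0.6089 - 0.4568i).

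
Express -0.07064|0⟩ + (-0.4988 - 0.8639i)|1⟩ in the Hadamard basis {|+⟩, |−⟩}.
(-0.4027 - 0.6109i)|+⟩ + (0.3028 + 0.6109i)|−⟩

With |ψ⟩ = α|0⟩ + β|1⟩, the Hadamard-basis coefficients are ⟨+|ψ⟩ = (α + β)/√2 and ⟨−|ψ⟩ = (α − β)/√2.
Here α = -0.07064, β = (-0.4988 - 0.8639i): (α + β)/√2 = (-0.4027 - 0.6109i), (α − β)/√2 = (0.3028 + 0.6109i).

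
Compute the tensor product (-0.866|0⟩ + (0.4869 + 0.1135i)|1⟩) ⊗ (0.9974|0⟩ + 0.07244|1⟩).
-0.8637|00⟩ - 0.06273|01⟩ + (0.4856 + 0.1132i)|10⟩ + (0.03527 + 0.008222i)|11⟩

amp(|b₁b₂…⟩) = product of the factor amplitudes for bits b₁, b₂, …; only kets whose every factor amplitude is nonzero survive.
|00⟩: (-0.866)(0.9974) = -0.8637
|01⟩: (-0.866)(0.07244) = -0.06273
|10⟩: (0.4869 + 0.1135i)(0.9974) = (0.4856 + 0.1132i)
|11⟩: (0.4869 + 0.1135i)(0.07244) = (0.03527 + 0.008222i)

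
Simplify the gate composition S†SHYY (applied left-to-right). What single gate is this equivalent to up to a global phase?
H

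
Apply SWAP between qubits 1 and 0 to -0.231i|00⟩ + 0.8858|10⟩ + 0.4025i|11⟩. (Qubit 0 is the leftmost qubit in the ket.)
-0.231i|00⟩ + 0.8858|01⟩ + 0.4025i|11⟩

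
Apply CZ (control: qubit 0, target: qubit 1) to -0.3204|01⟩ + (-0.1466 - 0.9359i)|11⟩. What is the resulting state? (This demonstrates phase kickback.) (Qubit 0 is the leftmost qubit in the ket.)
-0.3204|01⟩ + (0.1466 + 0.9359i)|11⟩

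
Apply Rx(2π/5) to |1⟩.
-0.5878i|0⟩ + 0.809|1⟩

Rx(2π/5) = [[cos(θ/2), −i·sin(θ/2)], [−i·sin(θ/2), cos(θ/2)]]; θ = 2π/5, cos(θ/2) ≈ 0.809017, sin(θ/2) ≈ 0.587785.
With a = amp(|0⟩) = 0 and b = amp(|1⟩) = 1:
new amp(|0⟩) = (0.809017)·a + (-0.587785i)·b = -0.5878i
new amp(|1⟩) = (-0.587785i)·a + (0.809017)·b = 0.809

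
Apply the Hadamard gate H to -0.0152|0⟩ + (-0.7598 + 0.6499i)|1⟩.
(-0.548 + 0.4595i)|0⟩ + (0.5265 - 0.4595i)|1⟩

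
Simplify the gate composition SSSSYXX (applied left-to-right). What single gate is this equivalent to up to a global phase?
Y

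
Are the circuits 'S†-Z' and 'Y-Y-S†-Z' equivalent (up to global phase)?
Yes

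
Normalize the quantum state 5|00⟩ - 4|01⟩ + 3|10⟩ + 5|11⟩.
1/√3|00⟩ - 0.4619|01⟩ + 0.3464|10⟩ + 1/√3|11⟩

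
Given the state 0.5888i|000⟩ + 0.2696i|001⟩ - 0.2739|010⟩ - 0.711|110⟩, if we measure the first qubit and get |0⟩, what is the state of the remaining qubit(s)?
0.8374i|00⟩ + 0.3834i|01⟩ - 0.3895|10⟩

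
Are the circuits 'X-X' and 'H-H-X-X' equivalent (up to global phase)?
Yes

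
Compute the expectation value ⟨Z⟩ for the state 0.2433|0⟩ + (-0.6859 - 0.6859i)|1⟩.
-0.8817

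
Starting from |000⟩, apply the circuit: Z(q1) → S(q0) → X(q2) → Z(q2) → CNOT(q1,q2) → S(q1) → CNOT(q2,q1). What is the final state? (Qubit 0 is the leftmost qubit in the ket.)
-|011⟩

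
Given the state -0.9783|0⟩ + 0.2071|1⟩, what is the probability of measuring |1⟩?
0.04289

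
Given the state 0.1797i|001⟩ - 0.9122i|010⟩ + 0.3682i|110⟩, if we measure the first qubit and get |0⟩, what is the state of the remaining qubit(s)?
0.1933i|01⟩ - 0.9811i|10⟩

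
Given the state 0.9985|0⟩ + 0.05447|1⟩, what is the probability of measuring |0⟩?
0.997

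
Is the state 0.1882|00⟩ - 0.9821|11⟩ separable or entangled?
Entangled

Writing the state as a|00⟩ + b|01⟩ + c|10⟩ + d|11⟩, it is a product state iff ad − bc = 0.
Here (a, b, c, d) = (0.1882, 0, 0, -0.9821): ad − bc = (0.1882)(-0.9821) − (0)(0) = -0.1848 ≠ 0, so the state is entangled.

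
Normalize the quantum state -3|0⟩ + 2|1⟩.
-0.8321|0⟩ + 0.5547|1⟩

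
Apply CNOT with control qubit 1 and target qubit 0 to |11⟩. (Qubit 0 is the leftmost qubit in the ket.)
|01⟩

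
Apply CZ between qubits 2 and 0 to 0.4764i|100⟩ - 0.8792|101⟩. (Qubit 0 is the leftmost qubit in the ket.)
0.4764i|100⟩ + 0.8792|101⟩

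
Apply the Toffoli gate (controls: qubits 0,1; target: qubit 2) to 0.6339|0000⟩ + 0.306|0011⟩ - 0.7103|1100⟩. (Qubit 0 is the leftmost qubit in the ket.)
0.6339|0000⟩ + 0.306|0011⟩ - 0.7103|1110⟩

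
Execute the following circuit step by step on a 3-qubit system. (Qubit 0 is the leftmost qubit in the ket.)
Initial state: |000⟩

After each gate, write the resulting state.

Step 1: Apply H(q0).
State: 1/√2|000⟩ + 1/√2|100⟩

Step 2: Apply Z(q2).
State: 1/√2|000⟩ + 1/√2|100⟩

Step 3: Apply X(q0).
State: 1/√2|000⟩ + 1/√2|100⟩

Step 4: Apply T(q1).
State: 1/√2|000⟩ + 1/√2|100⟩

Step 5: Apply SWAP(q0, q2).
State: 1/√2|000⟩ + 1/√2|001⟩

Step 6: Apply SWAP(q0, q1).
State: 1/√2|000⟩ + 1/√2|001⟩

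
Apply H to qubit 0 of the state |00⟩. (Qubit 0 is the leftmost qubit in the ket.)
1/√2|00⟩ + 1/√2|10⟩

H on qubit 0 mixes each pair of kets that differ only in qubit 0: amplitudes (a, b) of (|…0…⟩, |…1…⟩) become ((a + b)/√2, (a − b)/√2). Kets absent from the input have amplitude 0.
(|00⟩, |10⟩): (a, b) = (1, 0) → (1/√2, 1/√2)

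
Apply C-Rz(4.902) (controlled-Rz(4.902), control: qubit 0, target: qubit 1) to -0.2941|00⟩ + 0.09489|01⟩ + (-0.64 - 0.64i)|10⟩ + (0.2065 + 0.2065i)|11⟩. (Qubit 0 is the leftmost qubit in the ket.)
-0.2941|00⟩ + 0.09489|01⟩ + (0.08568 + 0.901i)|10⟩ + (-0.2907 - 0.02765i)|11⟩

C-Rz(4.902) leaves the control-|0⟩ kets |00⟩, |01⟩ unchanged and applies Rz(4.902) to qubit 1 on the control-|1⟩ pair (|10⟩, |11⟩).
Rz(4.902) = [[e^(−iθ/2), 0], [0, e^(iθ/2)]] with e^(±iθ/2) = cos(θ/2) ± i·sin(θ/2); θ = 4.902, cos(θ/2) ≈ -0.770869, sin(θ/2) ≈ 0.636994.
With a = amp(|10⟩) = (-0.64 - 0.64i) and b = amp(|11⟩) = (0.2065 + 0.2065i):
new amp(|10⟩) = (-0.770869 - 0.636994i)·a = (0.08568 + 0.901i)
new amp(|11⟩) = (-0.770869 + 0.636994i)·b = (-0.2907 - 0.02765i)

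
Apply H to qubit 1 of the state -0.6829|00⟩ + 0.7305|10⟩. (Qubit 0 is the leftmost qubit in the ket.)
-0.4829|00⟩ - 0.4829|01⟩ + 0.5165|10⟩ + 0.5165|11⟩

H on qubit 1 mixes each pair of kets that differ only in qubit 1: amplitudes (a, b) of (|…0…⟩, |…1…⟩) become ((a + b)/√2, (a − b)/√2). Kets absent from the input have amplitude 0.
(|00⟩, |01⟩): (a, b) = (-0.6829, 0) → (-0.4829, -0.4829)
(|10⟩, |11⟩): (a, b) = (0.7305, 0) → (0.5165, 0.5165)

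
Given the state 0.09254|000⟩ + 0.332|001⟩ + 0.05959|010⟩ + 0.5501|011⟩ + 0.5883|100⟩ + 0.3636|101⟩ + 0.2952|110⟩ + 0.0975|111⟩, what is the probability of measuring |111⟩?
0.009506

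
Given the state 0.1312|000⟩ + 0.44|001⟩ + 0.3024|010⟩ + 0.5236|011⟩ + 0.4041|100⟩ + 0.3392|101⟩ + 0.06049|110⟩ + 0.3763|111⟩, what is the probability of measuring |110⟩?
0.003659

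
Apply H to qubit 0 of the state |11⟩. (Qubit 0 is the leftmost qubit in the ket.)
1/√2|01⟩ - 1/√2|11⟩

H on qubit 0 mixes each pair of kets that differ only in qubit 0: amplitudes (a, b) of (|…0…⟩, |…1…⟩) become ((a + b)/√2, (a − b)/√2). Kets absent from the input have amplitude 0.
(|01⟩, |11⟩): (a, b) = (0, 1) → (1/√2, -1/√2)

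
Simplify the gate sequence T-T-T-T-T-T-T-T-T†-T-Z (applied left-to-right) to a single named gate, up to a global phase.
Z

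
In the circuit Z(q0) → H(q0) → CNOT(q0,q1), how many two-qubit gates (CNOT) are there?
1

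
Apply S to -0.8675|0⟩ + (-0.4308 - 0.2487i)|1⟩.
-0.8675|0⟩ + (0.2487 - 0.4308i)|1⟩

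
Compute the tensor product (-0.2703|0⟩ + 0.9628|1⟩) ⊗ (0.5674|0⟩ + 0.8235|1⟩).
-0.1534|00⟩ - 0.2226|01⟩ + 0.5463|10⟩ + 0.7929|11⟩

amp(|b₁b₂…⟩) = product of the factor amplitudes for bits b₁, b₂, …; only kets whose every factor amplitude is nonzero survive.
|00⟩: (-0.2703)(0.5674) = -0.1534
|01⟩: (-0.2703)(0.8235) = -0.2226
|10⟩: (0.9628)(0.5674) = 0.5463
|11⟩: (0.9628)(0.8235) = 0.7929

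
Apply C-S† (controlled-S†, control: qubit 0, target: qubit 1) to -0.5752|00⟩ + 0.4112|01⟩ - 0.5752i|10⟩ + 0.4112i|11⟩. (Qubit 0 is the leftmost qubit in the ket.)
-0.5752|00⟩ + 0.4112|01⟩ - 0.5752i|10⟩ + 0.4112|11⟩

C-S† leaves the control-|0⟩ kets |00⟩, |01⟩ unchanged and applies S† to qubit 1 on the control-|1⟩ pair (|10⟩, |11⟩).
S† = [[1, 0], [0, -i]].
With a = amp(|10⟩) = -0.5752i and b = amp(|11⟩) = 0.4112i:
new amp(|10⟩) = (1)·a = -0.5752i
new amp(|11⟩) = (-i)·b = 0.4112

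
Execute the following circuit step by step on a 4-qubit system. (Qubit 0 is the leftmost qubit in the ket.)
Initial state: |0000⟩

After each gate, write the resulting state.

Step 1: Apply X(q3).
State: |0001⟩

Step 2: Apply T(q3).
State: (1/√2 + (1/√2)i)|0001⟩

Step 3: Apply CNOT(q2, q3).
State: (1/√2 + (1/√2)i)|0001⟩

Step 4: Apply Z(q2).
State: (1/√2 + (1/√2)i)|0001⟩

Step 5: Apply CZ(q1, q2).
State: (1/√2 + (1/√2)i)|0001⟩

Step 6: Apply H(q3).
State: (1/2 + (1/2)i)|0000⟩ + (-1/2 - (1/2)i)|0001⟩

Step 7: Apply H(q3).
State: (1/√2 + (1/√2)i)|0001⟩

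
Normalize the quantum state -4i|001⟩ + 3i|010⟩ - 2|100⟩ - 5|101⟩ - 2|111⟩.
-0.5252i|001⟩ + 0.3939i|010⟩ - 0.2626|100⟩ - 0.6565|101⟩ - 0.2626|111⟩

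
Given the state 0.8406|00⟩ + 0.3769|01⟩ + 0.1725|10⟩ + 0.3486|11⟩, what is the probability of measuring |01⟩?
0.1421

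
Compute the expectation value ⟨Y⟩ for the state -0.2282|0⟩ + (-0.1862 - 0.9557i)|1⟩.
0.4362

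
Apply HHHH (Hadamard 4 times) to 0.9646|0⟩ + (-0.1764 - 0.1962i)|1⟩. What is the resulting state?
0.9646|0⟩ + (-0.1764 - 0.1962i)|1⟩

H² = I, so an even number of Hadamards cancels: H^4 = I and the state is unchanged.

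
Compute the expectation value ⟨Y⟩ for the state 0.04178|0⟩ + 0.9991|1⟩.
0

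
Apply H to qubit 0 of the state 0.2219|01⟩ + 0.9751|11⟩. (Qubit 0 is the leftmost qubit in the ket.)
0.8464|01⟩ - 0.5326|11⟩

H on qubit 0 mixes each pair of kets that differ only in qubit 0: amplitudes (a, b) of (|…0…⟩, |…1…⟩) become ((a + b)/√2, (a − b)/√2). Kets absent from the input have amplitude 0.
(|01⟩, |11⟩): (a, b) = (0.2219, 0.9751) → (0.8464, -0.5326)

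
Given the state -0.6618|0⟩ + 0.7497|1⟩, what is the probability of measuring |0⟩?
0.438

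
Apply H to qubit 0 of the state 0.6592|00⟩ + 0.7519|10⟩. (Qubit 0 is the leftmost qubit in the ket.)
0.9978|00⟩ - 0.06555|10⟩

H on qubit 0 mixes each pair of kets that differ only in qubit 0: amplitudes (a, b) of (|…0…⟩, |…1…⟩) become ((a + b)/√2, (a − b)/√2). Kets absent from the input have amplitude 0.
(|00⟩, |10⟩): (a, b) = (0.6592, 0.7519) → (0.9978, -0.06555)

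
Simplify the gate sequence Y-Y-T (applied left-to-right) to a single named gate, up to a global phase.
T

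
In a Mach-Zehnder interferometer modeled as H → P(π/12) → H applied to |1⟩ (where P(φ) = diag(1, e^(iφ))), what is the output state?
(0.01704 - 0.1294i)|0⟩ + (0.983 + 0.1294i)|1⟩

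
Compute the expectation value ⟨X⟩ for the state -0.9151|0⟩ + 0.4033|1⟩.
-0.7381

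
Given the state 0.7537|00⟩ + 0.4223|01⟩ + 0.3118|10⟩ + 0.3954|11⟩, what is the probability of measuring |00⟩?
0.5681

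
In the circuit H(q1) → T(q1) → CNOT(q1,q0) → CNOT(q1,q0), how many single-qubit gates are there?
2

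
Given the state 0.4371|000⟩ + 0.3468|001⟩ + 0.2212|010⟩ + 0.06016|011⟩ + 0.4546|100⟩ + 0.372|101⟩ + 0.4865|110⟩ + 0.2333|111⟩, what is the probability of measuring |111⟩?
0.05443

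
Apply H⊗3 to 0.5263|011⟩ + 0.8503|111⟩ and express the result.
0.4867|000⟩ - 0.4867|001⟩ - 0.4867|010⟩ + 0.4867|011⟩ - 0.1146|100⟩ + 0.1146|101⟩ + 0.1146|110⟩ - 0.1146|111⟩

H⊗3 gives amp(|y⟩) = (1/2√2) Σ_x (−1)^(x·y) amp(|x⟩), where x·y is the number of positions in which both x and y have a 1.
|000⟩: (0.5263 + 0.8503)/(2√2) = 0.4867
|001⟩: (-0.5263 - 0.8503)/(2√2) = -0.4867
|010⟩: (-0.5263 - 0.8503)/(2√2) = -0.4867
|011⟩: (0.5263 + 0.8503)/(2√2) = 0.4867
|100⟩: (0.5263 - 0.8503)/(2√2) = -0.1146
|101⟩: (-0.5263 + 0.8503)/(2√2) = 0.1146
|110⟩: (-0.5263 + 0.8503)/(2√2) = 0.1146
|111⟩: (0.5263 - 0.8503)/(2√2) = -0.1146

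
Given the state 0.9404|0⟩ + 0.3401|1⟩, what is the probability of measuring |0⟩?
0.8844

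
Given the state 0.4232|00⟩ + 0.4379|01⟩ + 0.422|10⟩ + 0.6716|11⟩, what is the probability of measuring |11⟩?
0.451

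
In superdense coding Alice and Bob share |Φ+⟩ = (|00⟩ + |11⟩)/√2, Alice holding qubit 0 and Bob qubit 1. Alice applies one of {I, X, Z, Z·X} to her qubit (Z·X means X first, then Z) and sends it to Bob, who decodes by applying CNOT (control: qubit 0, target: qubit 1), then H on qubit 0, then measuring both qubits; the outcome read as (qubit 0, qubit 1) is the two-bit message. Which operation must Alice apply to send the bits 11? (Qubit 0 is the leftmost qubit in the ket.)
Z·X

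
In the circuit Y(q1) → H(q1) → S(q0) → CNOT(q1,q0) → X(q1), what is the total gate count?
5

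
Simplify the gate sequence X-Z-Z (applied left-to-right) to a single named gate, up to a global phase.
X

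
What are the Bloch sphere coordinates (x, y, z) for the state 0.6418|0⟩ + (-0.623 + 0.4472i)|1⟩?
(-0.7997, 0.574, -0.1762)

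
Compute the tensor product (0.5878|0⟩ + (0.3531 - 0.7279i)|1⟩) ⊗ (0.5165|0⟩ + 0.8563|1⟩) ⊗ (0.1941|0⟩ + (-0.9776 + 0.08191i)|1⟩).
0.05893|000⟩ + (-0.2968 + 0.02487i)|001⟩ + 0.0977|010⟩ + (-0.4921 + 0.04123i)|011⟩ + (0.0354 - 0.07297i)|100⟩ + (-0.1475 + 0.3825i)|101⟩ + (0.05869 - 0.121i)|110⟩ + (-0.2445 + 0.6341i)|111⟩

amp(|b₁b₂…⟩) = product of the factor amplitudes for bits b₁, b₂, …; only kets whose every factor amplitude is nonzero survive.
|000⟩: (0.5878)(0.5165)(0.1941) = 0.05893
|001⟩: (0.5878)(0.5165)(-0.9776 + 0.08191i) = (-0.2968 + 0.02487i)
|010⟩: (0.5878)(0.8563)(0.1941) = 0.0977
|011⟩: (0.5878)(0.8563)(-0.9776 + 0.08191i) = (-0.4921 + 0.04123i)
|100⟩: (0.3531 - 0.7279i)(0.5165)(0.1941) = (0.0354 - 0.07297i)
|101⟩: (0.3531 - 0.7279i)(0.5165)(-0.9776 + 0.08191i) = (-0.1475 + 0.3825i)
|110⟩: (0.3531 - 0.7279i)(0.8563)(0.1941) = (0.05869 - 0.121i)
|111⟩: (0.3531 - 0.7279i)(0.8563)(-0.9776 + 0.08191i) = (-0.2445 + 0.6341i)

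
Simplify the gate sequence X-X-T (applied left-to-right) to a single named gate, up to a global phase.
T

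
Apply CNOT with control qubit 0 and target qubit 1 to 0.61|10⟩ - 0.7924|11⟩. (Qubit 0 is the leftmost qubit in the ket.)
-0.7924|10⟩ + 0.61|11⟩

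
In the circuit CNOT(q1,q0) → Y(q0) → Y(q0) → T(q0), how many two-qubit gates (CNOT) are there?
1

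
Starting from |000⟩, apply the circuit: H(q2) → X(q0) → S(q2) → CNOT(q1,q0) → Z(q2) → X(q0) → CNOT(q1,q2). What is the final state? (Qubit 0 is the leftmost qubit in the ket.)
1/√2|000⟩ - (1/√2)i|001⟩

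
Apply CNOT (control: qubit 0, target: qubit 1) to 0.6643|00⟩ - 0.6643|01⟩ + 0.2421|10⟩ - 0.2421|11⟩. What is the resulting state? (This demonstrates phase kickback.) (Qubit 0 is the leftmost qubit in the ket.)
0.6643|00⟩ - 0.6643|01⟩ - 0.2421|10⟩ + 0.2421|11⟩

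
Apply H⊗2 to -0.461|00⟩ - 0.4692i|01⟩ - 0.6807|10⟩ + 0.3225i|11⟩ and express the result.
(-0.5709 - 0.07335i)|00⟩ + (-0.5709 + 0.07335i)|01⟩ + (0.1099 - 0.3959i)|10⟩ + (0.1099 + 0.3959i)|11⟩

H⊗2 gives amp(|y⟩) = (1/2) Σ_x (−1)^(x·y) amp(|x⟩), where x·y is the number of positions in which both x and y have a 1.
|00⟩: (-0.461 - 0.4692i - 0.6807 + 0.3225i)/2 = (-0.5709 - 0.07335i)
|01⟩: (-0.461 + 0.4692i - 0.6807 - 0.3225i)/2 = (-0.5709 + 0.07335i)
|10⟩: (-0.461 - 0.4692i + 0.6807 - 0.3225i)/2 = (0.1099 - 0.3959i)
|11⟩: (-0.461 + 0.4692i + 0.6807 + 0.3225i)/2 = (0.1099 + 0.3959i)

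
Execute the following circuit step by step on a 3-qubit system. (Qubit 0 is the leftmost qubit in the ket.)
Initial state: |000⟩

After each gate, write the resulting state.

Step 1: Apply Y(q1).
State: i|010⟩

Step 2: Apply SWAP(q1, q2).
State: i|001⟩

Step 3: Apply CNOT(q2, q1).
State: i|011⟩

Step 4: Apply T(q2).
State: (-1/√2 + (1/√2)i)|011⟩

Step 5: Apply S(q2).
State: (-1/√2 - (1/√2)i)|011⟩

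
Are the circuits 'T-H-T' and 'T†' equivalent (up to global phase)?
No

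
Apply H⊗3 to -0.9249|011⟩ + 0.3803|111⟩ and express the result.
-0.1925|000⟩ + 0.1925|001⟩ + 0.1925|010⟩ - 0.1925|011⟩ - 0.4615|100⟩ + 0.4615|101⟩ + 0.4615|110⟩ - 0.4615|111⟩

H⊗3 gives amp(|y⟩) = (1/2√2) Σ_x (−1)^(x·y) amp(|x⟩), where x·y is the number of positions in which both x and y have a 1.
|000⟩: (-0.9249 + 0.3803)/(2√2) = -0.1925
|001⟩: (0.9249 - 0.3803)/(2√2) = 0.1925
|010⟩: (0.9249 - 0.3803)/(2√2) = 0.1925
|011⟩: (-0.9249 + 0.3803)/(2√2) = -0.1925
|100⟩: (-0.9249 - 0.3803)/(2√2) = -0.4615
|101⟩: (0.9249 + 0.3803)/(2√2) = 0.4615
|110⟩: (0.9249 + 0.3803)/(2√2) = 0.4615
|111⟩: (-0.9249 - 0.3803)/(2√2) = -0.4615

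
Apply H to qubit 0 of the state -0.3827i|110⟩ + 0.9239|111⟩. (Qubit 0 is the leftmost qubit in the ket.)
-0.2706i|010⟩ + 0.6533|011⟩ + 0.2706i|110⟩ - 0.6533|111⟩

H on qubit 0 mixes each pair of kets that differ only in qubit 0: amplitudes (a, b) of (|…0…⟩, |…1…⟩) become ((a + b)/√2, (a − b)/√2). Kets absent from the input have amplitude 0.
(|010⟩, |110⟩): (a, b) = (0, -0.3827i) → (-0.2706i, 0.2706i)
(|011⟩, |111⟩): (a, b) = (0, 0.9239) → (0.6533, -0.6533)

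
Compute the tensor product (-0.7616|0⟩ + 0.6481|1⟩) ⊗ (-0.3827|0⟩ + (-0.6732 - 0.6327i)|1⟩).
0.2915|00⟩ + (0.5127 + 0.4819i)|01⟩ - 0.248|10⟩ + (-0.4363 - 0.4101i)|11⟩

amp(|b₁b₂…⟩) = product of the factor amplitudes for bits b₁, b₂, …; only kets whose every factor amplitude is nonzero survive.
|00⟩: (-0.7616)(-0.3827) = 0.2915
|01⟩: (-0.7616)(-0.6732 - 0.6327i) = (0.5127 + 0.4819i)
|10⟩: (0.6481)(-0.3827) = -0.248
|11⟩: (0.6481)(-0.6732 - 0.6327i) = (-0.4363 - 0.4101i)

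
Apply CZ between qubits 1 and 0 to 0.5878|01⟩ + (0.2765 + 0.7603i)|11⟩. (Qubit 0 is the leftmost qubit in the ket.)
0.5878|01⟩ + (-0.2765 - 0.7603i)|11⟩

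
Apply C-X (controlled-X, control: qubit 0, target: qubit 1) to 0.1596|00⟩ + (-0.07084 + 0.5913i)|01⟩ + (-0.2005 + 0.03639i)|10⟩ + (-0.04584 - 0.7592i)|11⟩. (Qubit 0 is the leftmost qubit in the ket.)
0.1596|00⟩ + (-0.07084 + 0.5913i)|01⟩ + (-0.04584 - 0.7592i)|10⟩ + (-0.2005 + 0.03639i)|11⟩

C-X leaves the control-|0⟩ kets |00⟩, |01⟩ unchanged and applies X to qubit 1 on the control-|1⟩ pair (|10⟩, |11⟩).
X = [[0, 1], [1, 0]].
With a = amp(|10⟩) = (-0.2005 + 0.03639i) and b = amp(|11⟩) = (-0.04584 - 0.7592i):
new amp(|10⟩) = (1)·b = (-0.04584 - 0.7592i)
new amp(|11⟩) = (1)·a = (-0.2005 + 0.03639i)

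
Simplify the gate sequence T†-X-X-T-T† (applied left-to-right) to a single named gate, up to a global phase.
T†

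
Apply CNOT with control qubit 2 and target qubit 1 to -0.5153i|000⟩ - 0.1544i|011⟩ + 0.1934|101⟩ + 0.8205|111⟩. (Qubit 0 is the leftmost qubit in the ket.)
-0.5153i|000⟩ - 0.1544i|001⟩ + 0.8205|101⟩ + 0.1934|111⟩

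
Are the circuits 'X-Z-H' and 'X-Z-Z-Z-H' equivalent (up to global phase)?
Yes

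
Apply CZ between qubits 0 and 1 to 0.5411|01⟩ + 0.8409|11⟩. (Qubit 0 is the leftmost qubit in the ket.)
0.5411|01⟩ - 0.8409|11⟩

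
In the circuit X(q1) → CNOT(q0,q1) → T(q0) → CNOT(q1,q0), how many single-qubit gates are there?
2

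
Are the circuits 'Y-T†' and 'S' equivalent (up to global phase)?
No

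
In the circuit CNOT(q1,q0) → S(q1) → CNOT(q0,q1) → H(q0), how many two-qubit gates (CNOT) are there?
2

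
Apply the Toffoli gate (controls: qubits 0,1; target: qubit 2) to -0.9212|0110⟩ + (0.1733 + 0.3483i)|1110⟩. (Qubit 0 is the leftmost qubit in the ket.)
-0.9212|0110⟩ + (0.1733 + 0.3483i)|1100⟩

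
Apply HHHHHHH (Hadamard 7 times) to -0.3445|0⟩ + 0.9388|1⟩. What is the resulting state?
0.4202|0⟩ - 0.9074|1⟩

H² = I, so H^7 = H: a single Hadamard. With (a, b) = (-0.3445, 0.9388), H gives ((a + b)/√2, (a − b)/√2) = (0.4202, -0.9074).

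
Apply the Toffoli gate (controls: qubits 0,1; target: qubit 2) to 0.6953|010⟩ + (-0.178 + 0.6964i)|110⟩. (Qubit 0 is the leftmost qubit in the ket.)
0.6953|010⟩ + (-0.178 + 0.6964i)|111⟩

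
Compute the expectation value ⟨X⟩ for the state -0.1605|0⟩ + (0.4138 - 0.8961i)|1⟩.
-0.1328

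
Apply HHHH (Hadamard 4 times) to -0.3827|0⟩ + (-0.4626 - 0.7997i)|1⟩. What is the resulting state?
-0.3827|0⟩ + (-0.4626 - 0.7997i)|1⟩

H² = I, so an even number of Hadamards cancels: H^4 = I and the state is unchanged.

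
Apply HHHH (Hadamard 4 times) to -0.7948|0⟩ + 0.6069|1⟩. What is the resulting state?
-0.7948|0⟩ + 0.6069|1⟩

H² = I, so an even number of Hadamards cancels: H^4 = I and the state is unchanged.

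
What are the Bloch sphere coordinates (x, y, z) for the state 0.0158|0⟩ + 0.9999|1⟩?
(0.0316, 0, -0.9996)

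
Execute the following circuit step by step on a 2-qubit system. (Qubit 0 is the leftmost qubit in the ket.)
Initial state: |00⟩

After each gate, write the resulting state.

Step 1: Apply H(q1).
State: 1/√2|00⟩ + 1/√2|01⟩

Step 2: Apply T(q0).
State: 1/√2|00⟩ + 1/√2|01⟩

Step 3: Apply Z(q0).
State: 1/√2|00⟩ + 1/√2|01⟩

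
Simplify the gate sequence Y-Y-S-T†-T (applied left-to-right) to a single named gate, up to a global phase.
S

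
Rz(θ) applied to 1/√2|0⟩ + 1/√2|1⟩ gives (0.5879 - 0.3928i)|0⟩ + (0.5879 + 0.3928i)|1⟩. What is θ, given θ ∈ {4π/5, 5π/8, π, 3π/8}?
3π/8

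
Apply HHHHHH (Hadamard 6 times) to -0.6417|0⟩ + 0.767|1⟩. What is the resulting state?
-0.6417|0⟩ + 0.767|1⟩

H² = I, so an even number of Hadamards cancels: H^6 = I and the state is unchanged.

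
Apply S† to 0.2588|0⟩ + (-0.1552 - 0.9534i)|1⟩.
0.2588|0⟩ + (-0.9534 + 0.1552i)|1⟩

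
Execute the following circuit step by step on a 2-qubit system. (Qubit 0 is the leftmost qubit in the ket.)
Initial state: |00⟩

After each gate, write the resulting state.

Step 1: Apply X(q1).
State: |01⟩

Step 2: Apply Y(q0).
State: i|11⟩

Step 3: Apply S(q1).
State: -|11⟩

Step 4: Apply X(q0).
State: -|01⟩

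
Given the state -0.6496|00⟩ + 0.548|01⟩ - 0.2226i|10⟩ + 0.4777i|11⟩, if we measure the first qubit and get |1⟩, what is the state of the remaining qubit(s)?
-0.4224i|0⟩ + 0.9064i|1⟩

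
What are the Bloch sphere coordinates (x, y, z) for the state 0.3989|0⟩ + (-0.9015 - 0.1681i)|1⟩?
(-0.7192, -0.1341, -0.6818)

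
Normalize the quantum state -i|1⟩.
-i|1⟩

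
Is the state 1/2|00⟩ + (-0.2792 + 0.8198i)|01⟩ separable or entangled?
Separable

Writing the state as a|00⟩ + b|01⟩ + c|10⟩ + d|11⟩, it is a product state iff ad − bc = 0.
Here (a, b, c, d) = (1/2, (-0.2792 + 0.8198i), 0, 0): ad − bc = (1/2)(0) − (-0.2792 + 0.8198i)(0) = 0, so the state is separable.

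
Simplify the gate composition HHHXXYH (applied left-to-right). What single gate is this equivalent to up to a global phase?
Y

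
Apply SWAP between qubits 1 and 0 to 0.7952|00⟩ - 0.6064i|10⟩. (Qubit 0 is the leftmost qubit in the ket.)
0.7952|00⟩ - 0.6064i|01⟩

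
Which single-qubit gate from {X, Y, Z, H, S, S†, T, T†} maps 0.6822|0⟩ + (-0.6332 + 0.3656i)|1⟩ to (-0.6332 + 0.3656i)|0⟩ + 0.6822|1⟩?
X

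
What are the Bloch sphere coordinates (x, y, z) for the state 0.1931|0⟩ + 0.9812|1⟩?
(0.3789, 0, -0.9255)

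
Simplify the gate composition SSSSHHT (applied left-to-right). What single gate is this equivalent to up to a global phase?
T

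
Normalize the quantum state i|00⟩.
i|00⟩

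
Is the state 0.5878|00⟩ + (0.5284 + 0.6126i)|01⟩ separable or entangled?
Separable

Writing the state as a|00⟩ + b|01⟩ + c|10⟩ + d|11⟩, it is a product state iff ad − bc = 0.
Here (a, b, c, d) = (0.5878, (0.5284 + 0.6126i), 0, 0): ad − bc = (0.5878)(0) − (0.5284 + 0.6126i)(0) = 0, so the state is separable.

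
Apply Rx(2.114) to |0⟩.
0.4915|0⟩ - 0.8709i|1⟩

Rx(2.114) = [[cos(θ/2), −i·sin(θ/2)], [−i·sin(θ/2), cos(θ/2)]]; θ = 2.114, cos(θ/2) ≈ 0.491487, sin(θ/2) ≈ 0.870885.
With a = amp(|0⟩) = 1 and b = amp(|1⟩) = 0:
new amp(|0⟩) = (0.491487)·a + (-0.870885i)·b = 0.4915
new amp(|1⟩) = (-0.870885i)·a + (0.491487)·b = -0.8709i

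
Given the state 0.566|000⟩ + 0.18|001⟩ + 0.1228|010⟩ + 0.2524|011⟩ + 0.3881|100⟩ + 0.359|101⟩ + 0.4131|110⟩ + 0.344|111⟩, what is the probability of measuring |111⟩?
0.1183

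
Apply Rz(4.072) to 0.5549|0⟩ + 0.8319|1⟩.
(-0.2489 - 0.4959i)|0⟩ + (-0.3732 + 0.7435i)|1⟩

Rz(4.072) = [[e^(−iθ/2), 0], [0, e^(iθ/2)]] with e^(±iθ/2) = cos(θ/2) ± i·sin(θ/2); θ = 4.072, cos(θ/2) ≈ -0.448605, sin(θ/2) ≈ 0.89373.
With a = amp(|0⟩) = 0.5549 and b = amp(|1⟩) = 0.8319:
new amp(|0⟩) = (-0.448605 - 0.89373i)·a = (-0.2489 - 0.4959i)
new amp(|1⟩) = (-0.448605 + 0.89373i)·b = (-0.3732 + 0.7435i)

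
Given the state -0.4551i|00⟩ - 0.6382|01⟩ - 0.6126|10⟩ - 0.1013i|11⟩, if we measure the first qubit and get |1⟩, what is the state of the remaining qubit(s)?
-0.9866|0⟩ - 0.1631i|1⟩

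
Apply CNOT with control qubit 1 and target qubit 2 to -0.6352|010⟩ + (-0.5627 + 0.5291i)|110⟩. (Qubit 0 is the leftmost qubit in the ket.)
-0.6352|011⟩ + (-0.5627 + 0.5291i)|111⟩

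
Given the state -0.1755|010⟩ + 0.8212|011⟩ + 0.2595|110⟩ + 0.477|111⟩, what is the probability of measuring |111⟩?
0.2275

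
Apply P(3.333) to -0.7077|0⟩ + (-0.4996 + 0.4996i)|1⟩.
-0.7077|0⟩ + (0.5855 - 0.3954i)|1⟩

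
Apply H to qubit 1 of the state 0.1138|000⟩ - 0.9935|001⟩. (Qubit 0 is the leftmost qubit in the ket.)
0.08047|000⟩ - 0.7025|001⟩ + 0.08047|010⟩ - 0.7025|011⟩

H on qubit 1 mixes each pair of kets that differ only in qubit 1: amplitudes (a, b) of (|…0…⟩, |…1…⟩) become ((a + b)/√2, (a − b)/√2). Kets absent from the input have amplitude 0.
(|000⟩, |010⟩): (a, b) = (0.1138, 0) → (0.08047, 0.08047)
(|001⟩, |011⟩): (a, b) = (-0.9935, 0) → (-0.7025, -0.7025)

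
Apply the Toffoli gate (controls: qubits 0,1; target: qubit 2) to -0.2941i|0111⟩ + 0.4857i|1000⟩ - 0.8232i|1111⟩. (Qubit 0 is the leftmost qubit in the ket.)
-0.2941i|0111⟩ + 0.4857i|1000⟩ - 0.8232i|1101⟩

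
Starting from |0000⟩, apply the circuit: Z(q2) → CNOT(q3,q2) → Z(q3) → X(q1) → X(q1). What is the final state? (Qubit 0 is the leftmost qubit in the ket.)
|0000⟩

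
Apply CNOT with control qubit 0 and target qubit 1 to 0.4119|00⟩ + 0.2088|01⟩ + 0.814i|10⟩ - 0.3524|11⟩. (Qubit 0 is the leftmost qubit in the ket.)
0.4119|00⟩ + 0.2088|01⟩ - 0.3524|10⟩ + 0.814i|11⟩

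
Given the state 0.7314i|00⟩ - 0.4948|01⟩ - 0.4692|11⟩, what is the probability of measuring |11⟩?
0.2201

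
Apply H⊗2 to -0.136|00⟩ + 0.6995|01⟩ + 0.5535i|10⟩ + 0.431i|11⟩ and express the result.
(0.2818 + 0.4923i)|00⟩ + (-0.4178 + 0.06125i)|01⟩ + (0.2818 - 0.4923i)|10⟩ + (-0.4178 - 0.06125i)|11⟩

H⊗2 gives amp(|y⟩) = (1/2) Σ_x (−1)^(x·y) amp(|x⟩), where x·y is the number of positions in which both x and y have a 1.
|00⟩: (-0.136 + 0.6995 + 0.5535i + 0.431i)/2 = (0.2818 + 0.4923i)
|01⟩: (-0.136 - 0.6995 + 0.5535i - 0.431i)/2 = (-0.4178 + 0.06125i)
|10⟩: (-0.136 + 0.6995 - 0.5535i - 0.431i)/2 = (0.2818 - 0.4923i)
|11⟩: (-0.136 - 0.6995 - 0.5535i + 0.431i)/2 = (-0.4178 - 0.06125i)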